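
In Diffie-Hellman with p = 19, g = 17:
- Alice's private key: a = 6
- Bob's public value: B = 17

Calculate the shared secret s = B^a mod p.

Step 1: s = B^a mod p = 17^6 mod 19.
  17^1 mod 19 = 17
  17^2 mod 19 = (17 * 17) mod 19 = 4
  17^3 mod 19 = (4 * 17) mod 19 = 11
  17^4 mod 19 = (11 * 17) mod 19 = 16
  17^5 mod 19 = (16 * 17) mod 19 = 6
  17^6 mod 19 = (6 * 17) mod 19 = 7
Result: shared secret = 7.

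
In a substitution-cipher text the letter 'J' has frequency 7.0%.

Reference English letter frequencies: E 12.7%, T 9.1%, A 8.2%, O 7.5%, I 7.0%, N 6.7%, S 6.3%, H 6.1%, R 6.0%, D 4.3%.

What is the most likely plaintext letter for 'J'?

Step 1: The observed frequency is 7.0%.
Step 2: Compare with English frequencies:
  E: 12.7% (difference: 5.7%)
  T: 9.1% (difference: 2.1%)
  A: 8.2% (difference: 1.2%)
  O: 7.5% (difference: 0.5%)
  I: 7.0% (difference: 0.0%) <-- closest
  N: 6.7% (difference: 0.3%)
  S: 6.3% (difference: 0.7%)
  H: 6.1% (difference: 0.9%)
  R: 6.0% (difference: 1.0%)
  D: 4.3% (difference: 2.7%)
Step 3: 'J' most likely represents 'I' (frequency 7.0%).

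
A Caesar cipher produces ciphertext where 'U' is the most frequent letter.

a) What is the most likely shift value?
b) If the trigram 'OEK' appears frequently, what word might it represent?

Step 1: In English, 'E' is the most frequent letter (12.7%).
Step 2: The most frequent ciphertext letter is 'U' (position 20).
Step 3: Shift = (20 - 4) mod 26 = 16.
Step 4: Decrypt 'OEK' by shifting back 16:
  O -> Y
  E -> O
  K -> U
Step 5: 'OEK' decrypts to 'YOU'.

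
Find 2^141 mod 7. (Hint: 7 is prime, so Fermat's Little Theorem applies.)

Step 1: Since 7 is prime, by Fermat's Little Theorem: 2^6 = 1 (mod 7).
Step 2: Reduce exponent: 141 mod 6 = 3.
Step 3: So 2^141 = 2^3 (mod 7).
Step 4: 2^3 mod 7 = 1.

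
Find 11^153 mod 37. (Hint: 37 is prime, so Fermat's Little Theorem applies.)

Step 1: Since 37 is prime, by Fermat's Little Theorem: 11^36 = 1 (mod 37).
Step 2: Reduce exponent: 153 mod 36 = 9.
Step 3: So 11^153 = 11^9 (mod 37).
Step 4: 11^9 mod 37 = 36.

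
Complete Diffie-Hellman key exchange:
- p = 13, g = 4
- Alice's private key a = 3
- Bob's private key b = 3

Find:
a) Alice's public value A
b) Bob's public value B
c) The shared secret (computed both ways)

Step 1: A = g^a mod p = 4^3 mod 13 = 12.
Step 2: B = g^b mod p = 4^3 mod 13 = 12.
Step 3: Alice computes s = B^a mod p = 12^3 mod 13 = 12.
Step 4: Bob computes s = A^b mod p = 12^3 mod 13 = 12.
Both sides agree: shared secret = 12.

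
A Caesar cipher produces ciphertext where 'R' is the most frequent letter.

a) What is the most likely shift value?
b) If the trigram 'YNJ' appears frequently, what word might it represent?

Step 1: In English, 'E' is the most frequent letter (12.7%).
Step 2: The most frequent ciphertext letter is 'R' (position 17).
Step 3: Shift = (17 - 4) mod 26 = 13.
Step 4: Decrypt 'YNJ' by shifting back 13:
  Y -> L
  N -> A
  J -> W
Step 5: 'YNJ' decrypts to 'LAW'.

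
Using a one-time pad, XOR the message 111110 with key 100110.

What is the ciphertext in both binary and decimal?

Step 1: Write out the XOR operation bit by bit:
  Message: 111110
  Key:     100110
  XOR:     011000
Step 2: Convert to decimal: 011000 = 24.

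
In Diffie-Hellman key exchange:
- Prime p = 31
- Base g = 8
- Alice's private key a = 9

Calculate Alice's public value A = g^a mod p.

Step 1: A = g^a mod p = 8^9 mod 31.
  8^1 mod 31 = 8
  8^2 mod 31 = (8 * 8) mod 31 = 2
  8^3 mod 31 = (2 * 8) mod 31 = 16
  8^4 mod 31 = (16 * 8) mod 31 = 4
  8^5 mod 31 = (4 * 8) mod 31 = 1
  8^6 mod 31 = (1 * 8) mod 31 = 8
  8^7 mod 31 = (8 * 8) mod 31 = 2
  8^8 mod 31 = (2 * 8) mod 31 = 16
  8^9 mod 31 = (16 * 8) mod 31 = 4
Result: A = 4.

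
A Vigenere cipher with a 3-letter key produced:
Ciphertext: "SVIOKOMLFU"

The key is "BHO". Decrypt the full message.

Step 1: Key 'BHO' has length 3. Extended key: BHOBHOBHOB
Step 2: Decrypt each position:
  S(18) - B(1) = 17 = R
  V(21) - H(7) = 14 = O
  I(8) - O(14) = 20 = U
  O(14) - B(1) = 13 = N
  K(10) - H(7) = 3 = D
  O(14) - O(14) = 0 = A
  M(12) - B(1) = 11 = L
  L(11) - H(7) = 4 = E
  F(5) - O(14) = 17 = R
  U(20) - B(1) = 19 = T
Plaintext: ROUNDALERT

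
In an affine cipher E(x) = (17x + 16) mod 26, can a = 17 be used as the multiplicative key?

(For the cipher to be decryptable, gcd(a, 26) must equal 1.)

Step 1: Compute gcd(17, 26).
Step 2: gcd(17, 26) = 1.
Since gcd = 1, 17 is coprime with 26, so it is a valid key.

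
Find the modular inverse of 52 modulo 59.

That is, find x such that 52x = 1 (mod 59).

Step 1: We need x such that 52 * x = 1 (mod 59).
Step 2: Using the extended Euclidean algorithm or trial:
  52 * 42 = 2184 = 37 * 59 + 1.
Step 3: Since 2184 mod 59 = 1, the inverse is x = 42.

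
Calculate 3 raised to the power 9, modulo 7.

Step 1: Compute 3^9 mod 7 step by step, reducing modulo 7 at each step.
  3^1 mod 7 = 3
  3^2 mod 7 = (3 * 3) mod 7 = 2
  3^3 mod 7 = (2 * 3) mod 7 = 6
  3^4 mod 7 = (6 * 3) mod 7 = 4
  3^5 mod 7 = (4 * 3) mod 7 = 5
  3^6 mod 7 = (5 * 3) mod 7 = 1
  3^7 mod 7 = (1 * 3) mod 7 = 3
  3^8 mod 7 = (3 * 3) mod 7 = 2
  3^9 mod 7 = (2 * 3) mod 7 = 6
Step 2: Result = 6.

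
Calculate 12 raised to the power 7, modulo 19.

Step 1: Compute 12^7 mod 19 step by step, reducing modulo 19 at each step.
  12^1 mod 19 = 12
  12^2 mod 19 = (12 * 12) mod 19 = 11
  12^3 mod 19 = (11 * 12) mod 19 = 18
  12^4 mod 19 = (18 * 12) mod 19 = 7
  12^5 mod 19 = (7 * 12) mod 19 = 8
  12^6 mod 19 = (8 * 12) mod 19 = 1
  12^7 mod 19 = (1 * 12) mod 19 = 12
Step 2: Result = 12.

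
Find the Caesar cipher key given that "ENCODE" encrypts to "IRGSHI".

Step 1: Compare first letters: E (position 4) -> I (position 8).
Step 2: Shift = (8 - 4) mod 26 = 4.
The shift value is 4.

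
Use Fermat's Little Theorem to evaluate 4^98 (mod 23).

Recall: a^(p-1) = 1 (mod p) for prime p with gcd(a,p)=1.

Step 1: Since 23 is prime, by Fermat's Little Theorem: 4^22 = 1 (mod 23).
Step 2: Reduce exponent: 98 mod 22 = 10.
Step 3: So 4^98 = 4^10 (mod 23).
Step 4: 4^10 mod 23 = 6.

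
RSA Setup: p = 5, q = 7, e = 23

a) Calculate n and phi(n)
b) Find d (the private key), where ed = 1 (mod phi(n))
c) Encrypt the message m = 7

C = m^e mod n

Step 1: n = 5 * 7 = 35.
Step 2: phi(n) = (5-1)(7-1) = 4 * 6 = 24.
Step 3: Find d = 23^(-1) mod 24 = 23.
  Verify: 23 * 23 = 529 = 1 (mod 24).
Step 4: C = 7^23 mod 35 = 28.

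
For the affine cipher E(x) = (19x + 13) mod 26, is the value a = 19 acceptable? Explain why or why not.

Step 1: Compute gcd(19, 26).
Step 2: gcd(19, 26) = 1.
Since gcd = 1, 19 is coprime with 26, so it is a valid key.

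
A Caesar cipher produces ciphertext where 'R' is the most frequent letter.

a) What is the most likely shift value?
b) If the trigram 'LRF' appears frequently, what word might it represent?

Step 1: In English, 'E' is the most frequent letter (12.7%).
Step 2: The most frequent ciphertext letter is 'R' (position 17).
Step 3: Shift = (17 - 4) mod 26 = 13.
Step 4: Decrypt 'LRF' by shifting back 13:
  L -> Y
  R -> E
  F -> S
Step 5: 'LRF' decrypts to 'YES'.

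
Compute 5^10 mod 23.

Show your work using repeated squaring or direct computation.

Step 1: Compute 5^10 mod 23 step by step, reducing modulo 23 at each step.
  5^1 mod 23 = 5
  5^2 mod 23 = (5 * 5) mod 23 = 2
  5^3 mod 23 = (2 * 5) mod 23 = 10
  5^4 mod 23 = (10 * 5) mod 23 = 4
  5^5 mod 23 = (4 * 5) mod 23 = 20
  5^6 mod 23 = (20 * 5) mod 23 = 8
  5^7 mod 23 = (8 * 5) mod 23 = 17
  5^8 mod 23 = (17 * 5) mod 23 = 16
  5^9 mod 23 = (16 * 5) mod 23 = 11
  5^10 mod 23 = (11 * 5) mod 23 = 9
Step 2: Result = 9.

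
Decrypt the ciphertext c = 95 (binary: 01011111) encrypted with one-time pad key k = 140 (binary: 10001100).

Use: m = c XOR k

Step 1: XOR ciphertext with key:
  Ciphertext: 01011111
  Key:        10001100
  XOR:        11010011
Step 2: Plaintext = 11010011 = 211 in decimal.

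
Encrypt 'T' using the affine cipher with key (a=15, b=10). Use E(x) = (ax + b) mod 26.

Step 1: Convert 'T' to number: x = 19.
Step 2: E(19) = (15 * 19 + 10) mod 26 = 295 mod 26 = 9.
Step 3: Convert 9 back to letter: J.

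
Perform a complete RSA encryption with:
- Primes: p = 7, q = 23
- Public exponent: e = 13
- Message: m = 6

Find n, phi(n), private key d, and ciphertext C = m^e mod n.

Step 1: n = 7 * 23 = 161.
Step 2: phi(n) = (7-1)(23-1) = 6 * 22 = 132.
Step 3: Find d = 13^(-1) mod 132 = 61.
  Verify: 13 * 61 = 793 = 1 (mod 132).
Step 4: C = 6^13 mod 161 = 13.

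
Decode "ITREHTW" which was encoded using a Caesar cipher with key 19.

Step 1: Reverse the shift by subtracting 19 from each letter position.
  I (position 8) -> position (8-19) mod 26 = 15 -> P
  T (position 19) -> position (19-19) mod 26 = 0 -> A
  R (position 17) -> position (17-19) mod 26 = 24 -> Y
  E (position 4) -> position (4-19) mod 26 = 11 -> L
  H (position 7) -> position (7-19) mod 26 = 14 -> O
  T (position 19) -> position (19-19) mod 26 = 0 -> A
  W (position 22) -> position (22-19) mod 26 = 3 -> D
Decrypted message: PAYLOAD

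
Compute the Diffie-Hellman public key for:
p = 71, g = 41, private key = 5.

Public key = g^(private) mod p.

Step 1: A = g^a mod p = 41^5 mod 71.
  41^1 mod 71 = 41
  41^2 mod 71 = (41 * 41) mod 71 = 48
  41^3 mod 71 = (48 * 41) mod 71 = 51
  41^4 mod 71 = (51 * 41) mod 71 = 32
  41^5 mod 71 = (32 * 41) mod 71 = 34
Result: A = 34.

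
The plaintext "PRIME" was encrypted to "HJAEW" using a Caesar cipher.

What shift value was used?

Step 1: Compare first letters: P (position 15) -> H (position 7).
Step 2: Shift = (7 - 15) mod 26 = 18.
The shift value is 18.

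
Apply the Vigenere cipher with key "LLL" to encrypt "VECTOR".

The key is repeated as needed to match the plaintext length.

Step 1: Repeat key to match plaintext length:
  Plaintext: VECTOR
  Key:       LLLLLL
Step 2: Encrypt each letter:
  V(21) + L(11) = (21+11) mod 26 = 6 = G
  E(4) + L(11) = (4+11) mod 26 = 15 = P
  C(2) + L(11) = (2+11) mod 26 = 13 = N
  T(19) + L(11) = (19+11) mod 26 = 4 = E
  O(14) + L(11) = (14+11) mod 26 = 25 = Z
  R(17) + L(11) = (17+11) mod 26 = 2 = C
Ciphertext: GPNEZC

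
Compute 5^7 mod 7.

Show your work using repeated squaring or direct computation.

Step 1: Compute 5^7 mod 7 step by step, reducing modulo 7 at each step.
  5^1 mod 7 = 5
  5^2 mod 7 = (5 * 5) mod 7 = 4
  5^3 mod 7 = (4 * 5) mod 7 = 6
  5^4 mod 7 = (6 * 5) mod 7 = 2
  5^5 mod 7 = (2 * 5) mod 7 = 3
  5^6 mod 7 = (3 * 5) mod 7 = 1
  5^7 mod 7 = (1 * 5) mod 7 = 5
Step 2: Result = 5.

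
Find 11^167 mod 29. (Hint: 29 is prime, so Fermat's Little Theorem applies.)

Step 1: Since 29 is prime, by Fermat's Little Theorem: 11^28 = 1 (mod 29).
Step 2: Reduce exponent: 167 mod 28 = 27.
Step 3: So 11^167 = 11^27 (mod 29).
Step 4: 11^27 mod 29 = 8.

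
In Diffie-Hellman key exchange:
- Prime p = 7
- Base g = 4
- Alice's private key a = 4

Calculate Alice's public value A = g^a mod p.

Step 1: A = g^a mod p = 4^4 mod 7.
  4^1 mod 7 = 4
  4^2 mod 7 = (4 * 4) mod 7 = 2
  4^3 mod 7 = (2 * 4) mod 7 = 1
  4^4 mod 7 = (1 * 4) mod 7 = 4
Result: A = 4.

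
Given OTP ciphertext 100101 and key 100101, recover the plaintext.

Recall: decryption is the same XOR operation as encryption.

Step 1: XOR ciphertext with key:
  Ciphertext: 100101
  Key:        100101
  XOR:        000000
Step 2: Plaintext = 000000 = 0 in decimal.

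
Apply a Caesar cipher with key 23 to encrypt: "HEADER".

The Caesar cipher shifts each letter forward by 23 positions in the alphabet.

Step 1: For each letter, shift forward by 23 positions (mod 26).
  H (position 7) -> position (7+23) mod 26 = 4 -> E
  E (position 4) -> position (4+23) mod 26 = 1 -> B
  A (position 0) -> position (0+23) mod 26 = 23 -> X
  D (position 3) -> position (3+23) mod 26 = 0 -> A
  E (position 4) -> position (4+23) mod 26 = 1 -> B
  R (position 17) -> position (17+23) mod 26 = 14 -> O
Result: EBXABO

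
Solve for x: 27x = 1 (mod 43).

Step 1: We need x such that 27 * x = 1 (mod 43).
Step 2: Using the extended Euclidean algorithm or trial:
  27 * 8 = 216 = 5 * 43 + 1.
Step 3: Since 216 mod 43 = 1, the inverse is x = 8.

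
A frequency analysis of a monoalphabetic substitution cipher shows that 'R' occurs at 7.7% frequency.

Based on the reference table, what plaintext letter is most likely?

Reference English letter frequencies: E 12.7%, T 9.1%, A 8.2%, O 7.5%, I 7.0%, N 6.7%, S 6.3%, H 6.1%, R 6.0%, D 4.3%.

Step 1: The observed frequency is 7.7%.
Step 2: Compare with English frequencies:
  E: 12.7% (difference: 5.0%)
  T: 9.1% (difference: 1.4%)
  A: 8.2% (difference: 0.5%)
  O: 7.5% (difference: 0.2%) <-- closest
  I: 7.0% (difference: 0.7%)
  N: 6.7% (difference: 1.0%)
  S: 6.3% (difference: 1.4%)
  H: 6.1% (difference: 1.6%)
  R: 6.0% (difference: 1.7%)
  D: 4.3% (difference: 3.4%)
Step 3: 'R' most likely represents 'O' (frequency 7.5%).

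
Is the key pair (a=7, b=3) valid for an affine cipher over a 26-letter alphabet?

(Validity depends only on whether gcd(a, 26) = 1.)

Step 1: Compute gcd(7, 26).
Step 2: gcd(7, 26) = 1.
Since gcd = 1, 7 is coprime with 26, so it is a valid key.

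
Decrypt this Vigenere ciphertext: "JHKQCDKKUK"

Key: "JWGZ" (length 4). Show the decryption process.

Step 1: Key 'JWGZ' has length 4. Extended key: JWGZJWGZJW
Step 2: Decrypt each position:
  J(9) - J(9) = 0 = A
  H(7) - W(22) = 11 = L
  K(10) - G(6) = 4 = E
  Q(16) - Z(25) = 17 = R
  C(2) - J(9) = 19 = T
  D(3) - W(22) = 7 = H
  K(10) - G(6) = 4 = E
  K(10) - Z(25) = 11 = L
  U(20) - J(9) = 11 = L
  K(10) - W(22) = 14 = O
Plaintext: ALERTHELLO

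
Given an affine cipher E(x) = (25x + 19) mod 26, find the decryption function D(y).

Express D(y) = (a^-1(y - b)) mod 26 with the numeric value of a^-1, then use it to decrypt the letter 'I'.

Step 1: Find a^-1, the modular inverse of 25 mod 26.
Step 2: We need 25 * a^-1 = 1 (mod 26).
Step 3: 25 * 25 = 625 = 24 * 26 + 1, so a^-1 = 25.
Step 4: D(y) = 25(y - 19) mod 26.
Step 5: Apply to 'I' (y = 8): D(8) = 25 * (8 - 19) mod 26 = 25 * -11 mod 26 = 11 -> 'L'.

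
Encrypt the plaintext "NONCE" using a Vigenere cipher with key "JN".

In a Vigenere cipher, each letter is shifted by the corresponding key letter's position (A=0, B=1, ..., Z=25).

Step 1: Repeat key to match plaintext length:
  Plaintext: NONCE
  Key:       JNJNJ
Step 2: Encrypt each letter:
  N(13) + J(9) = (13+9) mod 26 = 22 = W
  O(14) + N(13) = (14+13) mod 26 = 1 = B
  N(13) + J(9) = (13+9) mod 26 = 22 = W
  C(2) + N(13) = (2+13) mod 26 = 15 = P
  E(4) + J(9) = (4+9) mod 26 = 13 = N
Ciphertext: WBWPN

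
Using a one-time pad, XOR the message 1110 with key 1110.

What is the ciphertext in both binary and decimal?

Step 1: Write out the XOR operation bit by bit:
  Message: 1110
  Key:     1110
  XOR:     0000
Step 2: Convert to decimal: 0000 = 0.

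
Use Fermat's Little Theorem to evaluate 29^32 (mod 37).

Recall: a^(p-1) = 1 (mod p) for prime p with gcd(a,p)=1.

Step 1: Since 37 is prime, by Fermat's Little Theorem: 29^36 = 1 (mod 37).
Step 2: Reduce exponent: 32 mod 36 = 32.
Step 3: So 29^32 = 29^32 (mod 37).
Step 4: 29^32 mod 37 = 10.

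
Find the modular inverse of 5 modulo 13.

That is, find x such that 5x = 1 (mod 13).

Step 1: We need x such that 5 * x = 1 (mod 13).
Step 2: Using the extended Euclidean algorithm or trial:
  5 * 8 = 40 = 3 * 13 + 1.
Step 3: Since 40 mod 13 = 1, the inverse is x = 8.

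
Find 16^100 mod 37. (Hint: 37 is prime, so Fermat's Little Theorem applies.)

Step 1: Since 37 is prime, by Fermat's Little Theorem: 16^36 = 1 (mod 37).
Step 2: Reduce exponent: 100 mod 36 = 28.
Step 3: So 16^100 = 16^28 (mod 37).
Step 4: 16^28 mod 37 = 16.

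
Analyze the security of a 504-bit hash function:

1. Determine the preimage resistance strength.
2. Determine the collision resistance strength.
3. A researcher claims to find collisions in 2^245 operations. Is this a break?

Step 1: Preimage resistance requires brute-force of 2^504 operations.
Step 2: Collision resistance (birthday bound) = 2^(504/2) = 2^252.
Step 3: The claimed attack costs 2^245 operations.
Step 4: Since 2^245 < 2^252, the claimed attack beats the generic birthday bound, so collision resistance is broken.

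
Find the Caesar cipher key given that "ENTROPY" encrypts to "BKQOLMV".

Step 1: Compare first letters: E (position 4) -> B (position 1).
Step 2: Shift = (1 - 4) mod 26 = 23.
The shift value is 23.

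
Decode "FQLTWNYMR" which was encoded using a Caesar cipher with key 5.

Step 1: Reverse the shift by subtracting 5 from each letter position.
  F (position 5) -> position (5-5) mod 26 = 0 -> A
  Q (position 16) -> position (16-5) mod 26 = 11 -> L
  L (position 11) -> position (11-5) mod 26 = 6 -> G
  T (position 19) -> position (19-5) mod 26 = 14 -> O
  W (position 22) -> position (22-5) mod 26 = 17 -> R
  N (position 13) -> position (13-5) mod 26 = 8 -> I
  Y (position 24) -> position (24-5) mod 26 = 19 -> T
  M (position 12) -> position (12-5) mod 26 = 7 -> H
  R (position 17) -> position (17-5) mod 26 = 12 -> M
Decrypted message: ALGORITHM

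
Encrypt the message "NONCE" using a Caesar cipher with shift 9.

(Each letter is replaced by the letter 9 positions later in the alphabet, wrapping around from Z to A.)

Step 1: For each letter, shift forward by 9 positions (mod 26).
  N (position 13) -> position (13+9) mod 26 = 22 -> W
  O (position 14) -> position (14+9) mod 26 = 23 -> X
  N (position 13) -> position (13+9) mod 26 = 22 -> W
  C (position 2) -> position (2+9) mod 26 = 11 -> L
  E (position 4) -> position (4+9) mod 26 = 13 -> N
Result: WXWLN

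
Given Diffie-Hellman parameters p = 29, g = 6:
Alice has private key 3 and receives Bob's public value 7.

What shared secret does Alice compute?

Step 1: s = B^a mod p = 7^3 mod 29.
  7^1 mod 29 = 7
  7^2 mod 29 = (7 * 7) mod 29 = 20
  7^3 mod 29 = (20 * 7) mod 29 = 24
Result: shared secret = 24.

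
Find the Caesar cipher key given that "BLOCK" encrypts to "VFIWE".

Step 1: Compare first letters: B (position 1) -> V (position 21).
Step 2: Shift = (21 - 1) mod 26 = 20.
The shift value is 20.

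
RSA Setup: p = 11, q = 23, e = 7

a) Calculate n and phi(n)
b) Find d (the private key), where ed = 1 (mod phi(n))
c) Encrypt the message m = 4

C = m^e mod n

Step 1: n = 11 * 23 = 253.
Step 2: phi(n) = (11-1)(23-1) = 10 * 22 = 220.
Step 3: Find d = 7^(-1) mod 220 = 63.
  Verify: 7 * 63 = 441 = 1 (mod 220).
Step 4: C = 4^7 mod 253 = 192.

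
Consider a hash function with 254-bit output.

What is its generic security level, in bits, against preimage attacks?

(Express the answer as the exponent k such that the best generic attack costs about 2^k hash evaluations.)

Step 1: The hash has a 254-bit output.
Step 2: Preimage resistance means: given a digest h(x), it should be infeasible to find any input that hashes to it.
With a 254-bit output there are 2^254 possible digests, so a generic brute-force preimage search costs about 2^254 evaluations.
Step 3: Security level = 254 bits.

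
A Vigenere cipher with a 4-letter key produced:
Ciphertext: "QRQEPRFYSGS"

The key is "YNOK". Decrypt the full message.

Step 1: Key 'YNOK' has length 4. Extended key: YNOKYNOKYNO
Step 2: Decrypt each position:
  Q(16) - Y(24) = 18 = S
  R(17) - N(13) = 4 = E
  Q(16) - O(14) = 2 = C
  E(4) - K(10) = 20 = U
  P(15) - Y(24) = 17 = R
  R(17) - N(13) = 4 = E
  F(5) - O(14) = 17 = R
  Y(24) - K(10) = 14 = O
  S(18) - Y(24) = 20 = U
  G(6) - N(13) = 19 = T
  S(18) - O(14) = 4 = E
Plaintext: SECUREROUTE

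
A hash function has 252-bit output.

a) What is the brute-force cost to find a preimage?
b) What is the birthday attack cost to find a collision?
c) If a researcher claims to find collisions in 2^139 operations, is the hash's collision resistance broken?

Step 1: Preimage resistance requires brute-force of 2^252 operations.
Step 2: Collision resistance (birthday bound) = 2^(252/2) = 2^126.
Step 3: The claimed attack costs 2^139 operations.
Step 4: Since 2^139 >= 2^126, the claimed attack is no faster than the generic birthday attack, so this does not break collision resistance.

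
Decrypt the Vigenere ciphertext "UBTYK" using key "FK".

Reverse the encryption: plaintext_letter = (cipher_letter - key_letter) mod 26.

Step 1: Extend key: FKFKF
Step 2: Decrypt each letter (c - k) mod 26:
  U(20) - F(5) = (20-5) mod 26 = 15 = P
  B(1) - K(10) = (1-10) mod 26 = 17 = R
  T(19) - F(5) = (19-5) mod 26 = 14 = O
  Y(24) - K(10) = (24-10) mod 26 = 14 = O
  K(10) - F(5) = (10-5) mod 26 = 5 = F
Plaintext: PROOF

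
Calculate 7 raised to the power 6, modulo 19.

Step 1: Compute 7^6 mod 19 step by step, reducing modulo 19 at each step.
  7^1 mod 19 = 7
  7^2 mod 19 = (7 * 7) mod 19 = 11
  7^3 mod 19 = (11 * 7) mod 19 = 1
  7^4 mod 19 = (1 * 7) mod 19 = 7
  7^5 mod 19 = (7 * 7) mod 19 = 11
  7^6 mod 19 = (11 * 7) mod 19 = 1
Step 2: Result = 1.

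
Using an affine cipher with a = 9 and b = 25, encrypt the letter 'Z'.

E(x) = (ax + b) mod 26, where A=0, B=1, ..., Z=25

Step 1: Convert 'Z' to number: x = 25.
Step 2: E(25) = (9 * 25 + 25) mod 26 = 250 mod 26 = 16.
Step 3: Convert 16 back to letter: Q.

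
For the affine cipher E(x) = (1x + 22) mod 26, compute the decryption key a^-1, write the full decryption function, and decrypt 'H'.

Step 1: Find a^-1, the modular inverse of 1 mod 26.
Step 2: We need 1 * a^-1 = 1 (mod 26).
Step 3: 1 * 1 = 1 = 0 * 26 + 1, so a^-1 = 1.
Step 4: D(y) = 1(y - 22) mod 26.
Step 5: Apply to 'H' (y = 7): D(7) = 1 * (7 - 22) mod 26 = 1 * -15 mod 26 = 11 -> 'L'.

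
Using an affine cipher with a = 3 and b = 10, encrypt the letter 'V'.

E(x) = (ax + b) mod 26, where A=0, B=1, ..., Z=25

Step 1: Convert 'V' to number: x = 21.
Step 2: E(21) = (3 * 21 + 10) mod 26 = 73 mod 26 = 21.
Step 3: Convert 21 back to letter: V.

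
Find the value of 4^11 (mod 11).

Step 1: Compute 4^11 mod 11 step by step, reducing modulo 11 at each step.
  4^1 mod 11 = 4
  4^2 mod 11 = (4 * 4) mod 11 = 5
  4^3 mod 11 = (5 * 4) mod 11 = 9
  4^4 mod 11 = (9 * 4) mod 11 = 3
  4^5 mod 11 = (3 * 4) mod 11 = 1
  4^6 mod 11 = (1 * 4) mod 11 = 4
  4^7 mod 11 = (4 * 4) mod 11 = 5
  4^8 mod 11 = (5 * 4) mod 11 = 9
  4^9 mod 11 = (9 * 4) mod 11 = 3
  4^10 mod 11 = (3 * 4) mod 11 = 1
  4^11 mod 11 = (1 * 4) mod 11 = 4
Step 2: Result = 4.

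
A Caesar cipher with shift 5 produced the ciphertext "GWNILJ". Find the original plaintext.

Step 1: Reverse the shift by subtracting 5 from each letter position.
  G (position 6) -> position (6-5) mod 26 = 1 -> B
  W (position 22) -> position (22-5) mod 26 = 17 -> R
  N (position 13) -> position (13-5) mod 26 = 8 -> I
  I (position 8) -> position (8-5) mod 26 = 3 -> D
  L (position 11) -> position (11-5) mod 26 = 6 -> G
  J (position 9) -> position (9-5) mod 26 = 4 -> E
Decrypted message: BRIDGE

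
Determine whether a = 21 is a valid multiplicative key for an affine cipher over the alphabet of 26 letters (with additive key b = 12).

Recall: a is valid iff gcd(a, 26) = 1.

Step 1: Compute gcd(21, 26).
Step 2: gcd(21, 26) = 1.
Since gcd = 1, 21 is coprime with 26, so it is a valid key.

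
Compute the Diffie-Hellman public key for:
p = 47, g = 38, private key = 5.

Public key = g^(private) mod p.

Step 1: A = g^a mod p = 38^5 mod 47.
  38^1 mod 47 = 38
  38^2 mod 47 = (38 * 38) mod 47 = 34
  38^3 mod 47 = (34 * 38) mod 47 = 23
  38^4 mod 47 = (23 * 38) mod 47 = 28
  38^5 mod 47 = (28 * 38) mod 47 = 30
Result: A = 30.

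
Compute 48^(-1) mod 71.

Step 1: We need x such that 48 * x = 1 (mod 71).
Step 2: Using the extended Euclidean algorithm or trial:
  48 * 37 = 1776 = 25 * 71 + 1.
Step 3: Since 1776 mod 71 = 1, the inverse is x = 37.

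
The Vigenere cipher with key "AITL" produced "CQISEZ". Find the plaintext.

Step 1: Extend key: AITLAI
Step 2: Decrypt each letter (c - k) mod 26:
  C(2) - A(0) = (2-0) mod 26 = 2 = C
  Q(16) - I(8) = (16-8) mod 26 = 8 = I
  I(8) - T(19) = (8-19) mod 26 = 15 = P
  S(18) - L(11) = (18-11) mod 26 = 7 = H
  E(4) - A(0) = (4-0) mod 26 = 4 = E
  Z(25) - I(8) = (25-8) mod 26 = 17 = R
Plaintext: CIPHER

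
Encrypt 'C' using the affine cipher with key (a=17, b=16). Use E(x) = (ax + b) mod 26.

Step 1: Convert 'C' to number: x = 2.
Step 2: E(2) = (17 * 2 + 16) mod 26 = 50 mod 26 = 24.
Step 3: Convert 24 back to letter: Y.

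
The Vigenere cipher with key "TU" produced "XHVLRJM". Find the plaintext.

Step 1: Extend key: TUTUTUT
Step 2: Decrypt each letter (c - k) mod 26:
  X(23) - T(19) = (23-19) mod 26 = 4 = E
  H(7) - U(20) = (7-20) mod 26 = 13 = N
  V(21) - T(19) = (21-19) mod 26 = 2 = C
  L(11) - U(20) = (11-20) mod 26 = 17 = R
  R(17) - T(19) = (17-19) mod 26 = 24 = Y
  J(9) - U(20) = (9-20) mod 26 = 15 = P
  M(12) - T(19) = (12-19) mod 26 = 19 = T
Plaintext: ENCRYPT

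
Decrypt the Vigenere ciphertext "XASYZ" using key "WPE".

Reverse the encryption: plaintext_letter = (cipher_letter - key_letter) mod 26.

Step 1: Extend key: WPEWP
Step 2: Decrypt each letter (c - k) mod 26:
  X(23) - W(22) = (23-22) mod 26 = 1 = B
  A(0) - P(15) = (0-15) mod 26 = 11 = L
  S(18) - E(4) = (18-4) mod 26 = 14 = O
  Y(24) - W(22) = (24-22) mod 26 = 2 = C
  Z(25) - P(15) = (25-15) mod 26 = 10 = K
Plaintext: BLOCK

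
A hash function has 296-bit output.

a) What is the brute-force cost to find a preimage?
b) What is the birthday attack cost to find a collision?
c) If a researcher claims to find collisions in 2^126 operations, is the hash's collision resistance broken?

Step 1: Preimage resistance requires brute-force of 2^296 operations.
Step 2: Collision resistance (birthday bound) = 2^(296/2) = 2^148.
Step 3: The claimed attack costs 2^126 operations.
Step 4: Since 2^126 < 2^148, the claimed attack beats the generic birthday bound, so collision resistance is broken.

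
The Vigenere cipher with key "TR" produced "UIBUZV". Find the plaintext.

Step 1: Extend key: TRTRTR
Step 2: Decrypt each letter (c - k) mod 26:
  U(20) - T(19) = (20-19) mod 26 = 1 = B
  I(8) - R(17) = (8-17) mod 26 = 17 = R
  B(1) - T(19) = (1-19) mod 26 = 8 = I
  U(20) - R(17) = (20-17) mod 26 = 3 = D
  Z(25) - T(19) = (25-19) mod 26 = 6 = G
  V(21) - R(17) = (21-17) mod 26 = 4 = E
Plaintext: BRIDGE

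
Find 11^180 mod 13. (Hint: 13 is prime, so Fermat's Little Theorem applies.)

Step 1: Since 13 is prime, by Fermat's Little Theorem: 11^12 = 1 (mod 13).
Step 2: Reduce exponent: 180 mod 12 = 0.
Step 3: So 11^180 = 11^0 (mod 13).
Step 4: 11^0 mod 13 = 1.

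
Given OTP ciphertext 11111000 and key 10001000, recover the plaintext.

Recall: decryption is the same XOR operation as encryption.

Step 1: XOR ciphertext with key:
  Ciphertext: 11111000
  Key:        10001000
  XOR:        01110000
Step 2: Plaintext = 01110000 = 112 in decimal.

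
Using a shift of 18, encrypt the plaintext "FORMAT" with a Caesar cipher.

Step 1: For each letter, shift forward by 18 positions (mod 26).
  F (position 5) -> position (5+18) mod 26 = 23 -> X
  O (position 14) -> position (14+18) mod 26 = 6 -> G
  R (position 17) -> position (17+18) mod 26 = 9 -> J
  M (position 12) -> position (12+18) mod 26 = 4 -> E
  A (position 0) -> position (0+18) mod 26 = 18 -> S
  T (position 19) -> position (19+18) mod 26 = 11 -> L
Result: XGJESL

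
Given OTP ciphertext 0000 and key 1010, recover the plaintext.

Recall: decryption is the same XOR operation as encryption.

Step 1: XOR ciphertext with key:
  Ciphertext: 0000
  Key:        1010
  XOR:        1010
Step 2: Plaintext = 1010 = 10 in decimal.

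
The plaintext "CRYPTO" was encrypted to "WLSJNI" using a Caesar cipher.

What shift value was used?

Step 1: Compare first letters: C (position 2) -> W (position 22).
Step 2: Shift = (22 - 2) mod 26 = 20.
The shift value is 20.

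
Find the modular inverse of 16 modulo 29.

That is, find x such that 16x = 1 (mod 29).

Step 1: We need x such that 16 * x = 1 (mod 29).
Step 2: Using the extended Euclidean algorithm or trial:
  16 * 20 = 320 = 11 * 29 + 1.
Step 3: Since 320 mod 29 = 1, the inverse is x = 20.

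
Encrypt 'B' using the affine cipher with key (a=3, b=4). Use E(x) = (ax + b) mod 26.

Step 1: Convert 'B' to number: x = 1.
Step 2: E(1) = (3 * 1 + 4) mod 26 = 7 mod 26 = 7.
Step 3: Convert 7 back to letter: H.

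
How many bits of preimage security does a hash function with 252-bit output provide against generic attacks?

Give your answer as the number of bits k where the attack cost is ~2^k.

Step 1: The hash has a 252-bit output.
Step 2: Preimage resistance means: given a digest h(x), it should be infeasible to find any input that hashes to it.
With a 252-bit output there are 2^252 possible digests, so a generic brute-force preimage search costs about 2^252 evaluations.
Step 3: Security level = 252 bits.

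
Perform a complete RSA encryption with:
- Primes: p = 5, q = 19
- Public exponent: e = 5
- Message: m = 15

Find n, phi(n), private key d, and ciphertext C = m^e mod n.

Step 1: n = 5 * 19 = 95.
Step 2: phi(n) = (5-1)(19-1) = 4 * 18 = 72.
Step 3: Find d = 5^(-1) mod 72 = 29.
  Verify: 5 * 29 = 145 = 1 (mod 72).
Step 4: C = 15^5 mod 95 = 40.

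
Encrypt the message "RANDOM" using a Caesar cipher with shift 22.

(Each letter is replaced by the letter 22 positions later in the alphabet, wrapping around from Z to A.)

Step 1: For each letter, shift forward by 22 positions (mod 26).
  R (position 17) -> position (17+22) mod 26 = 13 -> N
  A (position 0) -> position (0+22) mod 26 = 22 -> W
  N (position 13) -> position (13+22) mod 26 = 9 -> J
  D (position 3) -> position (3+22) mod 26 = 25 -> Z
  O (position 14) -> position (14+22) mod 26 = 10 -> K
  M (position 12) -> position (12+22) mod 26 = 8 -> I
Result: NWJZKI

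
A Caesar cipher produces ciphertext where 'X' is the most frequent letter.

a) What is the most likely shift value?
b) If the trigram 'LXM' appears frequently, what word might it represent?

Step 1: In English, 'E' is the most frequent letter (12.7%).
Step 2: The most frequent ciphertext letter is 'X' (position 23).
Step 3: Shift = (23 - 4) mod 26 = 19.
Step 4: Decrypt 'LXM' by shifting back 19:
  L -> S
  X -> E
  M -> T
Step 5: 'LXM' decrypts to 'SET'.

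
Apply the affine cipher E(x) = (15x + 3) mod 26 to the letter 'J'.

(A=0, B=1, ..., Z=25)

Step 1: Convert 'J' to number: x = 9.
Step 2: E(9) = (15 * 9 + 3) mod 26 = 138 mod 26 = 8.
Step 3: Convert 8 back to letter: I.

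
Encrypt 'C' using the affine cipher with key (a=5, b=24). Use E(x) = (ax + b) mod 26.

Step 1: Convert 'C' to number: x = 2.
Step 2: E(2) = (5 * 2 + 24) mod 26 = 34 mod 26 = 8.
Step 3: Convert 8 back to letter: I.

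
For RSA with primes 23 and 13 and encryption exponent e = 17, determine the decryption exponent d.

Step 1: n = 23 * 13 = 299.
Step 2: phi(n) = 22 * 12 = 264.
Step 3: Find d such that 17 * d = 1 (mod 264).
Step 4: d = 17^(-1) mod 264 = 233.
Verification: 17 * 233 = 3961 = 15 * 264 + 1.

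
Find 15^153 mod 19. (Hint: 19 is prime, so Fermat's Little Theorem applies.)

Step 1: Since 19 is prime, by Fermat's Little Theorem: 15^18 = 1 (mod 19).
Step 2: Reduce exponent: 153 mod 18 = 9.
Step 3: So 15^153 = 15^9 (mod 19).
Step 4: 15^9 mod 19 = 18.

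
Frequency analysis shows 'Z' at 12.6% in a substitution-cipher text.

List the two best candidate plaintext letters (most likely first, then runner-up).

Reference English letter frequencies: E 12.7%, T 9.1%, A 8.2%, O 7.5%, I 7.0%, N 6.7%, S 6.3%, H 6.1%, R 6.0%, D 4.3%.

Step 1: Observed frequency of 'Z' is 12.6%.
Step 2: Compute distances to each reference frequency and sort:
  E (12.7%): difference = 0.1% <-- BEST
  T (9.1%): difference = 3.5% <-- RUNNER-UP
  A (8.2%): difference = 4.4%
  O (7.5%): difference = 5.1%
  I (7.0%): difference = 5.6%
Step 3: Most likely is 'E' (12.7%, diff 0.1%); second most likely is 'T' (9.1%, diff 3.5%).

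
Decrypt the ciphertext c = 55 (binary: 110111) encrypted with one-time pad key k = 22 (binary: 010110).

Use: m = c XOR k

Step 1: XOR ciphertext with key:
  Ciphertext: 110111
  Key:        010110
  XOR:        100001
Step 2: Plaintext = 100001 = 33 in decimal.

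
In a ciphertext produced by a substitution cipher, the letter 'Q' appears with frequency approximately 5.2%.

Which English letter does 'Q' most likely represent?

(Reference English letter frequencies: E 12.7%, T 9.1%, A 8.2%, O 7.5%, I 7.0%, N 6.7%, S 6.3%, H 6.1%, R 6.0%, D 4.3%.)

Step 1: The observed frequency is 5.2%.
Step 2: Compare with English frequencies:
  E: 12.7% (difference: 7.5%)
  T: 9.1% (difference: 3.9%)
  A: 8.2% (difference: 3.0%)
  O: 7.5% (difference: 2.3%)
  I: 7.0% (difference: 1.8%)
  N: 6.7% (difference: 1.5%)
  S: 6.3% (difference: 1.1%)
  H: 6.1% (difference: 0.9%)
  R: 6.0% (difference: 0.8%) <-- closest
  D: 4.3% (difference: 0.9%)
Step 3: 'Q' most likely represents 'R' (frequency 6.0%).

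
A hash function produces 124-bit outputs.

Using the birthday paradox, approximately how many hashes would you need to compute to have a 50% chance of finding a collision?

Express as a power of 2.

Step 1: The birthday paradox gives collision probability ~50% after sqrt(2^n) = 2^(n/2) hashes.
Step 2: For 124-bit output: 2^(124/2) = 2^62.
Step 3: Approximately 2^62 hash computations needed.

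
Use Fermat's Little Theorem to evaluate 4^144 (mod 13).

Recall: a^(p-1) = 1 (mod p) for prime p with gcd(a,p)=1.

Step 1: Since 13 is prime, by Fermat's Little Theorem: 4^12 = 1 (mod 13).
Step 2: Reduce exponent: 144 mod 12 = 0.
Step 3: So 4^144 = 4^0 (mod 13).
Step 4: 4^0 mod 13 = 1.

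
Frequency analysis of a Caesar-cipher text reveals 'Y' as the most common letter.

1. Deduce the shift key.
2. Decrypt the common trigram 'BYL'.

Step 1: In English, 'E' is the most frequent letter (12.7%).
Step 2: The most frequent ciphertext letter is 'Y' (position 24).
Step 3: Shift = (24 - 4) mod 26 = 20.
Step 4: Decrypt 'BYL' by shifting back 20:
  B -> H
  Y -> E
  L -> R
Step 5: 'BYL' decrypts to 'HER'.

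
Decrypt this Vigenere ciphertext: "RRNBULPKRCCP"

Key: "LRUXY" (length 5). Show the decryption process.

Step 1: Key 'LRUXY' has length 5. Extended key: LRUXYLRUXYLR
Step 2: Decrypt each position:
  R(17) - L(11) = 6 = G
  R(17) - R(17) = 0 = A
  N(13) - U(20) = 19 = T
  B(1) - X(23) = 4 = E
  U(20) - Y(24) = 22 = W
  L(11) - L(11) = 0 = A
  P(15) - R(17) = 24 = Y
  K(10) - U(20) = 16 = Q
  R(17) - X(23) = 20 = U
  C(2) - Y(24) = 4 = E
  C(2) - L(11) = 17 = R
  P(15) - R(17) = 24 = Y
Plaintext: GATEWAYQUERY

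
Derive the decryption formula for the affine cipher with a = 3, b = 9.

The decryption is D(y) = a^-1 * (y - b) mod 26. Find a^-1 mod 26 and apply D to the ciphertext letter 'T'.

Step 1: Find a^-1, the modular inverse of 3 mod 26.
Step 2: We need 3 * a^-1 = 1 (mod 26).
Step 3: 3 * 9 = 27 = 1 * 26 + 1, so a^-1 = 9.
Step 4: D(y) = 9(y - 9) mod 26.
Step 5: Apply to 'T' (y = 19): D(19) = 9 * (19 - 9) mod 26 = 9 * 10 mod 26 = 12 -> 'M'.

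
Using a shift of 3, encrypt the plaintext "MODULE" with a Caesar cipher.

Step 1: For each letter, shift forward by 3 positions (mod 26).
  M (position 12) -> position (12+3) mod 26 = 15 -> P
  O (position 14) -> position (14+3) mod 26 = 17 -> R
  D (position 3) -> position (3+3) mod 26 = 6 -> G
  U (position 20) -> position (20+3) mod 26 = 23 -> X
  L (position 11) -> position (11+3) mod 26 = 14 -> O
  E (position 4) -> position (4+3) mod 26 = 7 -> H
Result: PRGXOH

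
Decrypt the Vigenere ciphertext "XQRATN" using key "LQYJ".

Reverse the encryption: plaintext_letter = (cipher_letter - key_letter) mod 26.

Step 1: Extend key: LQYJLQ
Step 2: Decrypt each letter (c - k) mod 26:
  X(23) - L(11) = (23-11) mod 26 = 12 = M
  Q(16) - Q(16) = (16-16) mod 26 = 0 = A
  R(17) - Y(24) = (17-24) mod 26 = 19 = T
  A(0) - J(9) = (0-9) mod 26 = 17 = R
  T(19) - L(11) = (19-11) mod 26 = 8 = I
  N(13) - Q(16) = (13-16) mod 26 = 23 = X
Plaintext: MATRIX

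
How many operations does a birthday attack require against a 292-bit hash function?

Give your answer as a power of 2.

Step 1: The birthday paradox gives collision probability ~50% after sqrt(2^n) = 2^(n/2) hashes.
Step 2: For 292-bit output: 2^(292/2) = 2^146.
Step 3: Approximately 2^146 hash computations needed.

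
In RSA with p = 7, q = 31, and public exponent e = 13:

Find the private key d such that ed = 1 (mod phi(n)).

Step 1: n = 7 * 31 = 217.
Step 2: phi(n) = 6 * 30 = 180.
Step 3: Find d such that 13 * d = 1 (mod 180).
Step 4: d = 13^(-1) mod 180 = 97.
Verification: 13 * 97 = 1261 = 7 * 180 + 1.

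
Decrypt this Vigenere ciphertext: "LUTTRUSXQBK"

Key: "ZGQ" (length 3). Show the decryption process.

Step 1: Key 'ZGQ' has length 3. Extended key: ZGQZGQZGQZG
Step 2: Decrypt each position:
  L(11) - Z(25) = 12 = M
  U(20) - G(6) = 14 = O
  T(19) - Q(16) = 3 = D
  T(19) - Z(25) = 20 = U
  R(17) - G(6) = 11 = L
  U(20) - Q(16) = 4 = E
  S(18) - Z(25) = 19 = T
  X(23) - G(6) = 17 = R
  Q(16) - Q(16) = 0 = A
  B(1) - Z(25) = 2 = C
  K(10) - G(6) = 4 = E
Plaintext: MODULETRACE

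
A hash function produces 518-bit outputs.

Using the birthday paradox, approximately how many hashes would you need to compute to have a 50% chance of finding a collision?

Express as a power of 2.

Step 1: The birthday paradox gives collision probability ~50% after sqrt(2^n) = 2^(n/2) hashes.
Step 2: For 518-bit output: 2^(518/2) = 2^259.
Step 3: Approximately 2^259 hash computations needed.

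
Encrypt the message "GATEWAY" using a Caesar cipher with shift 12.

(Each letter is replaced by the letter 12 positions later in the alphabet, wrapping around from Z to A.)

Step 1: For each letter, shift forward by 12 positions (mod 26).
  G (position 6) -> position (6+12) mod 26 = 18 -> S
  A (position 0) -> position (0+12) mod 26 = 12 -> M
  T (position 19) -> position (19+12) mod 26 = 5 -> F
  E (position 4) -> position (4+12) mod 26 = 16 -> Q
  W (position 22) -> position (22+12) mod 26 = 8 -> I
  A (position 0) -> position (0+12) mod 26 = 12 -> M
  Y (position 24) -> position (24+12) mod 26 = 10 -> K
Result: SMFQIMK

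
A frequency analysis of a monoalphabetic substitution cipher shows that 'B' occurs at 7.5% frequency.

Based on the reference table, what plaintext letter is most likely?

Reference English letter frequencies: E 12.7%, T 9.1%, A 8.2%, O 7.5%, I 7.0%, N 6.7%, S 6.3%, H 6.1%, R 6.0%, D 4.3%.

Step 1: The observed frequency is 7.5%.
Step 2: Compare with English frequencies:
  E: 12.7% (difference: 5.2%)
  T: 9.1% (difference: 1.6%)
  A: 8.2% (difference: 0.7%)
  O: 7.5% (difference: 0.0%) <-- closest
  I: 7.0% (difference: 0.5%)
  N: 6.7% (difference: 0.8%)
  S: 6.3% (difference: 1.2%)
  H: 6.1% (difference: 1.4%)
  R: 6.0% (difference: 1.5%)
  D: 4.3% (difference: 3.2%)
Step 3: 'B' most likely represents 'O' (frequency 7.5%).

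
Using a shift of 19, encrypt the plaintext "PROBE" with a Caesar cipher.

Step 1: For each letter, shift forward by 19 positions (mod 26).
  P (position 15) -> position (15+19) mod 26 = 8 -> I
  R (position 17) -> position (17+19) mod 26 = 10 -> K
  O (position 14) -> position (14+19) mod 26 = 7 -> H
  B (position 1) -> position (1+19) mod 26 = 20 -> U
  E (position 4) -> position (4+19) mod 26 = 23 -> X
Result: IKHUX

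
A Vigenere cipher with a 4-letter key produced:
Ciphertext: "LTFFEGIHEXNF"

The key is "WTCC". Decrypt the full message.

Step 1: Key 'WTCC' has length 4. Extended key: WTCCWTCCWTCC
Step 2: Decrypt each position:
  L(11) - W(22) = 15 = P
  T(19) - T(19) = 0 = A
  F(5) - C(2) = 3 = D
  F(5) - C(2) = 3 = D
  E(4) - W(22) = 8 = I
  G(6) - T(19) = 13 = N
  I(8) - C(2) = 6 = G
  H(7) - C(2) = 5 = F
  E(4) - W(22) = 8 = I
  X(23) - T(19) = 4 = E
  N(13) - C(2) = 11 = L
  F(5) - C(2) = 3 = D
Plaintext: PADDINGFIELD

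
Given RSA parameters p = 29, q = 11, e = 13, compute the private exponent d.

Step 1: n = 29 * 11 = 319.
Step 2: phi(n) = 28 * 10 = 280.
Step 3: Find d such that 13 * d = 1 (mod 280).
Step 4: d = 13^(-1) mod 280 = 237.
Verification: 13 * 237 = 3081 = 11 * 280 + 1.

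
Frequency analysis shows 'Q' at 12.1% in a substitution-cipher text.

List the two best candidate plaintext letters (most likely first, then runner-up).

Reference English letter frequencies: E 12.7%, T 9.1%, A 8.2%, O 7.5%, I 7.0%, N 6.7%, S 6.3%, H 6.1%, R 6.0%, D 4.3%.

Step 1: Observed frequency of 'Q' is 12.1%.
Step 2: Compute distances to each reference frequency and sort:
  E (12.7%): difference = 0.6% <-- BEST
  T (9.1%): difference = 3.0% <-- RUNNER-UP
  A (8.2%): difference = 3.9%
  O (7.5%): difference = 4.6%
  I (7.0%): difference = 5.1%
Step 3: Most likely is 'E' (12.7%, diff 0.6%); second most likely is 'T' (9.1%, diff 3.0%).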